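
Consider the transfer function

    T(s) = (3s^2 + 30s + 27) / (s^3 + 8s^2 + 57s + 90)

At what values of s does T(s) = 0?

Set the numerator to zero: 3s^2 + 30s + 27 = 0, i.e. 3·(s^2 + 10s + 9) = 0.
Factoring: (s + 1)(s + 9) = 0.

s = -1, -9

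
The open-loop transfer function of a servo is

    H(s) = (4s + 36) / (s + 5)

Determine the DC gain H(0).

Set s = 0: H(0) = (36) / (5) = 36/5.

H(0) = 36/5 ≈ 7.200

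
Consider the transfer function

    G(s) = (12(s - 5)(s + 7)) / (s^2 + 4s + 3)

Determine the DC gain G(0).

G(0) = -140

Set s = 0: G(0) = (-420) / (3) = -140.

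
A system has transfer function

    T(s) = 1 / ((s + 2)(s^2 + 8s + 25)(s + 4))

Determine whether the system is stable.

The poles can be read from the denominator factors: s = -2, -4 ± 3j, -4.
Since all poles lie strictly in the left half-plane, the system is stable.

stable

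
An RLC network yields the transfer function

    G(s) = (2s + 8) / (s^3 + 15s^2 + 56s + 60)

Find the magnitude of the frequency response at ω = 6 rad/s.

|G(j6)| ≈ 0.02915

Substitute s = j6: numerator = 8 + j12, denominator = -480 + j120.
|G(j6)| = |8 + j12| / |-480 + j120| = 14.422 / 494.77 ≈ 0.02915.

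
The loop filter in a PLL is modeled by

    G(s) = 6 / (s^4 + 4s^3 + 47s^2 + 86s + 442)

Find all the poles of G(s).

s = -1 + 5j, -1 - 5j, -1 + 4j, -1 - 4j

The poles are the roots of the denominator s^4 + 4s^3 + 47s^2 + 86s + 442 = 0.
No real roots exist; factor into two real quadratics: (s^2 + 2s + 26)(s^2 + 2s + 17) = 0.
Each quadratic gives a conjugate pair via the quadratic formula.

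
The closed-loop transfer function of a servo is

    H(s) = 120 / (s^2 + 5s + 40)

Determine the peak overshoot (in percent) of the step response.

%OS ≈ 25.9%

Comparing s^2 + 5s + 40 to s^2 + 2ζωₙs + ωₙ²: ωₙ = √40 ≈ 6.325 rad/s and ζ = 5/(2·√40) ≈ 0.3953.
%OS = 100·exp(−πζ/√(1−ζ²)) = 100·exp(−π·0.3953/√(1−0.3953²)) ≈ 25.9%.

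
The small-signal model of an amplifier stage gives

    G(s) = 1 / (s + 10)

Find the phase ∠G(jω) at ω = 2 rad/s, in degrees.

At s = j2: numerator = 1, denominator = 10 + j2.
∠G = ∠num − ∠den = 0° − (11.310°) = -11.31°.

∠G(j2) ≈ -11.31°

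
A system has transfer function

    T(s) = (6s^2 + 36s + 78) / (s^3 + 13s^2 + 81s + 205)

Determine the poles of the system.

The poles are the roots of the denominator s^3 + 13s^2 + 81s + 205 = 0.
Trying s = -5: the polynomial evaluates to 0, so (s + 5) is a factor.
Dividing out leaves s^2 + 8s + 41 = 0.
The quadratic formula then gives s = -4 ± 5j.

s = -5, -4 + 5j, -4 - 5j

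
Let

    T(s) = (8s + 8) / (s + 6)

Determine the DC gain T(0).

Set s = 0: T(0) = (8) / (6) = 4/3.

T(0) = 4/3 ≈ 1.333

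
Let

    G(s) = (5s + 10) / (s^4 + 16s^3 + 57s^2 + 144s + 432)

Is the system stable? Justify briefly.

The denominator s^4 + 16s^3 + 57s^2 + 144s + 432 factors as (s^2 + 9)(s + 12)(s + 4), giving poles at s = 3j, -3j, -12, -4.
Since the simple pole(s) at s = ±3j lie on the jω-axis with none in the right half-plane, the system is marginally stable.

marginally stable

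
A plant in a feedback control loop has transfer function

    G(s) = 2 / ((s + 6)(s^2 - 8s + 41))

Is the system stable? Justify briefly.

unstable

The poles can be read from the denominator factors: s = -6, 4 ± 5j.
Since the pole(s) at s = 4 ± 5j lie in the right half-plane, the system is unstable.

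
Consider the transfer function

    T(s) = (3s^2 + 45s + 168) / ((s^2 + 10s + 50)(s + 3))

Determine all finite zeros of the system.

Set the numerator to zero: 3s^2 + 45s + 168 = 0, i.e. 3·(s^2 + 15s + 56) = 0.
Factoring: (s + 8)(s + 7) = 0.

s = -8, -7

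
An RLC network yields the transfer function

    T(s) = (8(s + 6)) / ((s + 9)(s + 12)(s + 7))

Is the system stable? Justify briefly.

stable

The poles can be read from the denominator factors: s = -9, -12, -7.
Since all poles lie strictly in the left half-plane, the system is stable.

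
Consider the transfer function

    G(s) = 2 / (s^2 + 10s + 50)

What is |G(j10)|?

Substitute s = j10: numerator = 2, denominator = -50 + j100.
|G(j10)| = |2| / |-50 + j100| = 2 / 111.80 ≈ 0.01789.

|G(j10)| ≈ 0.01789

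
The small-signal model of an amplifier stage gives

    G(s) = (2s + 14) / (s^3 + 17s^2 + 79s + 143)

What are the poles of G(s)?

s = -3 ± 2j, -11

The poles are the roots of the denominator s^3 + 17s^2 + 79s + 143 = 0.
Trying s = -11: the polynomial evaluates to 0, so (s + 11) is a factor.
Dividing out leaves s^2 + 6s + 13 = 0.
The quadratic formula then gives s = -3 ± 2j.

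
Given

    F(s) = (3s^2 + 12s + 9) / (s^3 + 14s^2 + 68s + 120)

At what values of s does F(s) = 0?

s = -1, -3

Set the numerator to zero: 3s^2 + 12s + 9 = 0, i.e. 3·(s^2 + 4s + 3) = 0.
Factoring: (s + 1)(s + 3) = 0.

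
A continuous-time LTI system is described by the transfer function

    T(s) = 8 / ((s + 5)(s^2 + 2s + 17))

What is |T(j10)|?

|T(j10)| ≈ 0.008381

Substitute s = j10: numerator = 8, denominator = -615 - j730.
|T(j10)| = |8| / |-615 - j730| = 8 / 954.53 ≈ 0.008381.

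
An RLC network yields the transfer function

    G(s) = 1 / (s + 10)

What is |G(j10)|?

Substitute s = j10: numerator = 1, denominator = 10 + j10.
|G(j10)| = |1| / |10 + j10| = 1 / 14.142 ≈ 0.07071.

|G(j10)| ≈ 0.07071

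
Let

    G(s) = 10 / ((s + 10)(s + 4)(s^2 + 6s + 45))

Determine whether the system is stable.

The poles can be read from the denominator factors: s = -10, -4, -3 + 6j, -3 - 6j.
Since all poles lie strictly in the left half-plane, the system is stable.

stable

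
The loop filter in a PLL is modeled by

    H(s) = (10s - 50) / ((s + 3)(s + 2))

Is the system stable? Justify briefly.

The poles can be read from the denominator factors: s = -3, -2.
Since all poles lie strictly in the left half-plane, the system is stable.

stable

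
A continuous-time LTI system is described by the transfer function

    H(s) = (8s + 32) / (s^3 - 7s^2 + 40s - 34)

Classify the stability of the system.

The denominator s^3 - 7s^2 + 40s - 34 factors as (s^2 - 6s + 34)(s - 1), giving poles at s = 3 + 5j, 3 - 5j, 1.
Since the pole(s) at s = 3 ± 5j, 1 lie in the right half-plane, the system is unstable.

unstable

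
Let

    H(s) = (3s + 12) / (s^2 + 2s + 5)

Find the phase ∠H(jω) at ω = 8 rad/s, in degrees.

∠H(j8) ≈ -101.4°

At s = j8: numerator = 12 + j24, denominator = -59 + j16.
∠H = ∠num − ∠den = 63.435° − (164.83°) = -101.4°.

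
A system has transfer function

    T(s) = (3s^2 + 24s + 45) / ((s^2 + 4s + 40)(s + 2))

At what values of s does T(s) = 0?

Set the numerator to zero: 3s^2 + 24s + 45 = 0, i.e. 3·(s^2 + 8s + 15) = 0.
Factoring: (s + 5)(s + 3) = 0.

s = -5, -3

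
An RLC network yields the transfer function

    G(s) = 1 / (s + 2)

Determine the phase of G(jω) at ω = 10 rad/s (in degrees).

At s = j10: numerator = 1, denominator = 2 + j10.
∠G = ∠num − ∠den = 0° − (78.690°) = -78.69°.

∠G(j10) ≈ -78.69°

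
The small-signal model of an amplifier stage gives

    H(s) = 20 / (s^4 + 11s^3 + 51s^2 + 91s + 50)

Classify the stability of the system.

stable

The denominator s^4 + 11s^3 + 51s^2 + 91s + 50 factors as (s + 1)(s + 2)(s^2 + 8s + 25), giving poles at s = -1, -2, -4 + 3j, -4 - 3j.
Since all poles lie strictly in the left half-plane, the system is stable.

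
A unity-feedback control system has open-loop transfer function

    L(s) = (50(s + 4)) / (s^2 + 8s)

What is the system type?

Type 1

The denominator has 1 factor of s at the origin (free integrator), so this is a Type 1 system.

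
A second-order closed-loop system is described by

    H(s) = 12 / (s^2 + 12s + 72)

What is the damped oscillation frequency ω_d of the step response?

ω_d = 6 rad/s

Comparing s^2 + 12s + 72 to s^2 + 2ζωₙs + ωₙ²: ωₙ = √72 ≈ 8.485 rad/s and ζ = 12/(2·√72) ≈ 0.7071.
ζωₙ = 12/2 = 6, so ω_d = ωₙ√(1−ζ²) = √(ωₙ² − (ζωₙ)²) = √(72 − 6²) = √36 = 6 rad/s.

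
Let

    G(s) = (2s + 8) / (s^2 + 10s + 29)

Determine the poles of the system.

s = -5 ± 2j

The poles are the roots of the denominator s^2 + 10s + 29 = 0.
Using the quadratic formula: s = (-10 ± √(-16))/2 = -5 ± 2j.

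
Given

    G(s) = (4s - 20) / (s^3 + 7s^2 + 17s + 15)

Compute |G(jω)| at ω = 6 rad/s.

|G(j6)| ≈ 0.1188

Substitute s = j6: numerator = -20 + j24, denominator = -237 - j114.
|G(j6)| = |-20 + j24| / |-237 - j114| = 31.241 / 262.99 ≈ 0.1188.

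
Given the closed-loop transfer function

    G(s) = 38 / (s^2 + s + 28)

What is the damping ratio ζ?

Compare the denominator to the standard form s^2 + 2ζωₙs + ωₙ².
ωₙ² = 28, so ωₙ = √28 ≈ 5.292 rad/s.
2ζωₙ = 1, so ζ = 1/(2·√28) ≈ 0.09449.

ζ ≈ 0.09449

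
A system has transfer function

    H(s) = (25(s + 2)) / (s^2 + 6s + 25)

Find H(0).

H(0) = 2

At s = 0 each factor (s + a) contributes a and each (s^2 + bs + c) contributes c.
H(0) = 25·(2) / ((25)) = 50/25 = 2.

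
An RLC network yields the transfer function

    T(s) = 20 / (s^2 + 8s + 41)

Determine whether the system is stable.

stable

The denominator s^2 + 8s + 41 factors as (s^2 + 8s + 41), giving poles at s = -4 + 5j, -4 - 5j.
Since all poles lie strictly in the left half-plane, the system is stable.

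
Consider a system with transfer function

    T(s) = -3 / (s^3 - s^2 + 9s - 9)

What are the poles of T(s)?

The poles are the roots of the denominator s^3 - s^2 + 9s - 9 = 0.
Trying s = 1: the polynomial evaluates to 0, so (s - 1) is a factor.
Dividing out leaves s^2 + 9 = 0.
The quadratic formula then gives s = 0 ± 3j.

s = ±3j, 1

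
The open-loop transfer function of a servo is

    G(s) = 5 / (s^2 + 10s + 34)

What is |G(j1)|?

Substitute s = j1: numerator = 5, denominator = 33 + j10.
|G(j1)| = |5| / |33 + j10| = 5 / 34.482 ≈ 0.1450.

|G(j1)| ≈ 0.1450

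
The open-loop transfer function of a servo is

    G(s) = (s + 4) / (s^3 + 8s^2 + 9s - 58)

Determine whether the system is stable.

The denominator s^3 + 8s^2 + 9s - 58 factors as (s^2 + 10s + 29)(s - 2), giving poles at s = -5 ± 2j, 2.
Since the pole(s) at s = 2 lie in the right half-plane, the system is unstable.

unstable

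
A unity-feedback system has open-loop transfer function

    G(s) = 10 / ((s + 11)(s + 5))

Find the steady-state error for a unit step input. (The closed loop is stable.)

e_ss = 0.8462

G(s) has no poles at the origin.
This is a Type 0 system. Kp = lim_{s→0} G(s) = 10/55 = 2/11.
e_ss = 1/(1 + Kp) = 1/(1 + 2/11) = 11/13 ≈ 0.8462.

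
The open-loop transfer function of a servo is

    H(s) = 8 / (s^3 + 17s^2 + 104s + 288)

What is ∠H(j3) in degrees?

∠H(j3) ≈ -64.65°

At s = j3: numerator = 8, denominator = 135 + j285.
∠H = ∠num − ∠den = 0° − (64.654°) = -64.65°.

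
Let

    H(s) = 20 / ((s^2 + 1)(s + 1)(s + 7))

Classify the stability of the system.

marginally stable

The poles can be read from the denominator factors: s = ±j, -1, -7.
Since the simple pole(s) at s = j, -j lie on the jω-axis with none in the right half-plane, the system is marginally stable.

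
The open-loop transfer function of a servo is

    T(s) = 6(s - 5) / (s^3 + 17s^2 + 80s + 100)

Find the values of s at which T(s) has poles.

The poles are the roots of the denominator s^3 + 17s^2 + 80s + 100 = 0.
Trying s = -2: the polynomial evaluates to 0, so (s + 2) is a factor.
Dividing out leaves s^2 + 15s + 50 = 0.
Factoring the quadratic: (s + 10)(s + 5) = 0.

s = -2, -10, -5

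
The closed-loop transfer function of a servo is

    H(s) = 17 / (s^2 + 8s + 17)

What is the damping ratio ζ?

ζ ≈ 0.9701

Compare the denominator to the standard form s^2 + 2ζωₙs + ωₙ².
ωₙ² = 17, so ωₙ = √17 ≈ 4.123 rad/s.
2ζωₙ = 8, so ζ = 8/(2·√17) ≈ 0.9701.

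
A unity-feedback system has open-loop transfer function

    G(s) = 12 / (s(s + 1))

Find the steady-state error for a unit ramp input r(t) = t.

e_ss = 0.08333

G(s) has one pole at the origin.
This is a Type 1 system. Kv = lim_{s→0} s·G(s) = 12/1.
e_ss = 1/Kv = 1/(12) = 1/12 ≈ 0.08333.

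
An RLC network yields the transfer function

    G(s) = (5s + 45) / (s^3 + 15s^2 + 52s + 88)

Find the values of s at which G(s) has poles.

The poles are the roots of the denominator s^3 + 15s^2 + 52s + 88 = 0.
Trying s = -11: the polynomial evaluates to 0, so (s + 11) is a factor.
Dividing out leaves s^2 + 4s + 8 = 0.
The quadratic formula then gives s = -2 ± 2j.

s = -2 ± 2j, -11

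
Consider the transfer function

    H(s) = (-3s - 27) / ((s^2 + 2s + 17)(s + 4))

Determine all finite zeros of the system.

s = -9

Set the numerator to zero: -3s - 27 = 0, i.e. -3·(s + 9) = 0.
So s = -9.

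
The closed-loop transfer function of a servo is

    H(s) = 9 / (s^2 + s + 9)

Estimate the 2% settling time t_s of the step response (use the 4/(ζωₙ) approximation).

t_s ≈ 8 s

Comparing s^2 + s + 9 to s^2 + 2ζωₙs + ωₙ²: ωₙ = 3 rad/s and ζ = 1/(2·3) ≈ 0.1667.
ζωₙ = 1/2 = 0.5, so t_s ≈ 4/(ζωₙ) = 4/0.5 = 8 s.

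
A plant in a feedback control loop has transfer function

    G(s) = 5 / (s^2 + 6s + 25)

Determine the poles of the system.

The poles are the roots of the denominator s^2 + 6s + 25 = 0.
Using the quadratic formula: s = (-6 ± √(-64))/2 = -3 ± 4j.

s = -3 ± 4j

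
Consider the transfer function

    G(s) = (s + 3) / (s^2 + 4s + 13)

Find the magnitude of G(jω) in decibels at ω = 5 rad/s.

|G(j5)|_dB ≈ -12.0 dB

Substitute s = j5: numerator = 3 + j5, denominator = -12 + j20.
|G(j5)| = |3 + j5| / |-12 + j20| = 5.8310 / 23.324 = 0.2500.
In decibels: 20·log₁₀(0.2500) ≈ -12.0 dB.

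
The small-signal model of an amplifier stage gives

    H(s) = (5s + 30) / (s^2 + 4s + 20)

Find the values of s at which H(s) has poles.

The poles are the roots of the denominator s^2 + 4s + 20 = 0.
Using the quadratic formula: s = (-4 ± √(-64))/2 = -2 ± 4j.

s = -2 ± 4j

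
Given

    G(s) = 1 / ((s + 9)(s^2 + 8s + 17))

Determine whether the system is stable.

stable

The poles can be read from the denominator factors: s = -9, -4 ± j.
Since all poles lie strictly in the left half-plane, the system is stable.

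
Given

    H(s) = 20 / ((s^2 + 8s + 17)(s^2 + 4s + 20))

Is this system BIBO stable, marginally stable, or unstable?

The poles can be read from the denominator factors: s = -4 + j, -4 - j, -2 + 4j, -2 - 4j.
Since all poles lie strictly in the left half-plane, the system is stable.

stable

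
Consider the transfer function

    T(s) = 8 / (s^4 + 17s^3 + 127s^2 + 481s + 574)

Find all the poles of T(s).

s = -4 ± 5j, -2, -7

The poles are the roots of the denominator s^4 + 17s^3 + 127s^2 + 481s + 574 = 0.
Trying s = -2: the polynomial evaluates to 0, so (s + 2) is a factor.
Dividing out leaves s^3 + 15s^2 + 97s + 287 = 0.
This factors further as (s^2 + 8s + 41)(s + 7) = 0.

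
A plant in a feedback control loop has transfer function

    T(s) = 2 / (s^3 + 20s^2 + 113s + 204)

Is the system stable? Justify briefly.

stable

The denominator s^3 + 20s^2 + 113s + 204 factors as (s + 12)(s^2 + 8s + 17), giving poles at s = -12, -4 + j, -4 - j.
Since all poles lie strictly in the left half-plane, the system is stable.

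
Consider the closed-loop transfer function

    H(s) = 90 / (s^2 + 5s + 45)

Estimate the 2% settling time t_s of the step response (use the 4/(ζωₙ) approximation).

Comparing s^2 + 5s + 45 to s^2 + 2ζωₙs + ωₙ²: ωₙ = √45 ≈ 6.708 rad/s and ζ = 5/(2·√45) ≈ 0.3727.
ζωₙ = 5/2 = 2.5, so t_s ≈ 4/(ζωₙ) = 4/2.5 = 1.600 s.

t_s ≈ 1.600 s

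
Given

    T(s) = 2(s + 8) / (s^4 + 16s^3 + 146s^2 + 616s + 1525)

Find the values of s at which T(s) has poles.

The poles are the roots of the denominator s^4 + 16s^3 + 146s^2 + 616s + 1525 = 0.
No real roots exist; factor into two real quadratics: (s^2 + 6s + 25)(s^2 + 10s + 61) = 0.
Each quadratic gives a conjugate pair via the quadratic formula.

s = -3 ± 4j, -5 ± 6j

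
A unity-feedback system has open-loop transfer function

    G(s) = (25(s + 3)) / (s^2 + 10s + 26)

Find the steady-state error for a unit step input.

G(s) has no poles at the origin.
This is a Type 0 system. Kp = lim_{s→0} G(s) = 75/26.
e_ss = 1/(1 + Kp) = 1/(1 + 75/26) = 26/101 ≈ 0.2574.

e_ss = 0.2574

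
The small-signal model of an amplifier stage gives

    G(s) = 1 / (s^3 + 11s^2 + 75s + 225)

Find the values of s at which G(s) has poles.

The poles are the roots of the denominator s^3 + 11s^2 + 75s + 225 = 0.
Trying s = -5: the polynomial evaluates to 0, so (s + 5) is a factor.
Dividing out leaves s^2 + 6s + 45 = 0.
The quadratic formula then gives s = -3 ± 6j.

s = -3 ± 6j, -5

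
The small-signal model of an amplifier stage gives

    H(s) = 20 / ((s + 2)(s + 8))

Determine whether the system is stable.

The poles can be read from the denominator factors: s = -2, -8.
Since all poles lie strictly in the left half-plane, the system is stable.

stable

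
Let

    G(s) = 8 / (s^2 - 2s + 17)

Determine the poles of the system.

s = 1 + 4j, 1 - 4j

The poles are the roots of the denominator s^2 - 2s + 17 = 0.
Using the quadratic formula: s = (2 ± √(-64))/2 = 1 ± 4j.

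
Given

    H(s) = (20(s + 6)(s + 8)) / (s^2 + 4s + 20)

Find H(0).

H(0) = 48

At s = 0 each factor (s + a) contributes a and each (s^2 + bs + c) contributes c.
H(0) = 20·(6) · (8) / ((20)) = 960/20 = 48.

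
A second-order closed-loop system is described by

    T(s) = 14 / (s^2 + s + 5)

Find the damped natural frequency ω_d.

Comparing s^2 + s + 5 to s^2 + 2ζωₙs + ωₙ²: ωₙ = √5 ≈ 2.236 rad/s and ζ = 1/(2·√5) ≈ 0.2236.
ζωₙ = 1/2 = 0.5, so ω_d = ωₙ√(1−ζ²) = √(ωₙ² − (ζωₙ)²) = √(5 − 0.5²) = √4.75 ≈ 2.179 rad/s.

ω_d ≈ 2.179 rad/s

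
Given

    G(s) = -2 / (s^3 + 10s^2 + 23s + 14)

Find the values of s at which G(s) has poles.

s = -7, -1, -2

The poles are the roots of the denominator s^3 + 10s^2 + 23s + 14 = 0.
Trying s = -7: the polynomial evaluates to 0, so (s + 7) is a factor.
Dividing out leaves s^2 + 3s + 2 = 0.
Factoring the quadratic: (s + 1)(s + 2) = 0.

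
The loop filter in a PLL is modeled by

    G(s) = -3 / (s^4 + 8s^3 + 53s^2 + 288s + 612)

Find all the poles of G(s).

The poles are the roots of the denominator s^4 + 8s^3 + 53s^2 + 288s + 612 = 0.
No real roots exist; factor into two real quadratics: (s^2 + 36)(s^2 + 8s + 17) = 0.
Each quadratic gives a conjugate pair via the quadratic formula.

s = 6j, -6j, -4 + j, -4 - j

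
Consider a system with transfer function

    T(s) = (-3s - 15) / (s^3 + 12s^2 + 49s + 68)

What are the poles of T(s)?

s = -4 ± j, -4

The poles are the roots of the denominator s^3 + 12s^2 + 49s + 68 = 0.
Trying s = -4: the polynomial evaluates to 0, so (s + 4) is a factor.
Dividing out leaves s^2 + 8s + 17 = 0.
The quadratic formula then gives s = -4 ± 1j.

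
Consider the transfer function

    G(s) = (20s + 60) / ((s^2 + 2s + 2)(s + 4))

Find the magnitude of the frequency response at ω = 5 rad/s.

|G(j5)| ≈ 0.7262

Substitute s = j5: numerator = 60 + j100, denominator = -142 - j75.
|G(j5)| = |60 + j100| / |-142 - j75| = 116.62 / 160.59 ≈ 0.7262.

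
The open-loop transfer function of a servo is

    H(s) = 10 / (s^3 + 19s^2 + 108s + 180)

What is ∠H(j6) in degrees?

∠H(j6) ≈ -139.4°

At s = j6: numerator = 10, denominator = -504 + j432.
∠H = ∠num − ∠den = 0° − (139.40°) = -139.4°.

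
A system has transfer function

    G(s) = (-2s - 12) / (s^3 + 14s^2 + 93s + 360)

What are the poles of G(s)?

s = -3 ± 6j, -8

The poles are the roots of the denominator s^3 + 14s^2 + 93s + 360 = 0.
Trying s = -8: the polynomial evaluates to 0, so (s + 8) is a factor.
Dividing out leaves s^2 + 6s + 45 = 0.
The quadratic formula then gives s = -3 ± 6j.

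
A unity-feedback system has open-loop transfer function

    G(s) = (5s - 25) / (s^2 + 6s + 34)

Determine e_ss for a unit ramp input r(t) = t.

e_ss = ∞

G(s) has no poles at the origin.
This is a Type 0 system; Kv = lim_{s→0} s·G(s) = 0, so the steady-state error for a ramp input is infinite.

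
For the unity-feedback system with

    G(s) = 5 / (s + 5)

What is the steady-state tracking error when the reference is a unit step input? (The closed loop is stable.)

G(s) has no poles at the origin.
This is a Type 0 system. Kp = lim_{s→0} G(s) = 5/5 = 1.
e_ss = 1/(1 + Kp) = 1/(1 + 1) = 1/2 ≈ 0.5000.

e_ss = 0.5000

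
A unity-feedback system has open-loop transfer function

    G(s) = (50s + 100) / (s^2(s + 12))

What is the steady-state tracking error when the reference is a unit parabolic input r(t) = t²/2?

G(s) has 2 poles at the origin.
This is a Type 2 system. Ka = lim_{s→0} s^2·G(s) = 100/12 = 25/3.
e_ss = 1/Ka = 1/(25/3) = 3/25 ≈ 0.1200.

e_ss = 0.1200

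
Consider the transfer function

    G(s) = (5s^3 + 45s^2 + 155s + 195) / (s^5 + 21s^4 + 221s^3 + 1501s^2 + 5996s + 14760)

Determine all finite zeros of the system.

s = -3 + 2j, -3 - 2j, -3

Set the numerator to zero: 5s^3 + 45s^2 + 155s + 195 = 0, i.e. 5·(s^3 + 9s^2 + 31s + 39) = 0.
Factoring: (s^2 + 6s + 13)(s + 3) = 0.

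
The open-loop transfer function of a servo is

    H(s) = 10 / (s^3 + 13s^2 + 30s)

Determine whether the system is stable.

marginally stable

The denominator s^3 + 13s^2 + 30s factors as s(s + 10)(s + 3), giving poles at s = 0, -10, -3.
Since the simple pole(s) at s = 0 lie on the jω-axis with none in the right half-plane, the system is marginally stable.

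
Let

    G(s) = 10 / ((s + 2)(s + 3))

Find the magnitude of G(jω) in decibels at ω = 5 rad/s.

Substitute s = j5: numerator = 10, denominator = -19 + j25.
|G(j5)| = |10| / |-19 + j25| = 10 / 31.401 ≈ 0.3185.
In decibels: 20·log₁₀(0.3185) ≈ -9.94 dB.

|G(j5)|_dB ≈ -9.94 dB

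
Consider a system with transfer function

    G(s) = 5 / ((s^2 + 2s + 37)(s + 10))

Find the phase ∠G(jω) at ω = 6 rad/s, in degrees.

At s = j6: numerator = 5, denominator = -62 + j126.
∠G = ∠num − ∠den = 0° − (116.20°) = -116.2°.

∠G(j6) ≈ -116.2°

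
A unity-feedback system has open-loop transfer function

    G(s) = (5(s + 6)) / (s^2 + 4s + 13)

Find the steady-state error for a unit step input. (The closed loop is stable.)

e_ss = 0.3023

G(s) has no poles at the origin.
This is a Type 0 system. Kp = lim_{s→0} G(s) = 30/13.
e_ss = 1/(1 + Kp) = 1/(1 + 30/13) = 13/43 ≈ 0.3023.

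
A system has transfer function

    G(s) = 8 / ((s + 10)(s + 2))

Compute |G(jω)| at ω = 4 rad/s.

Substitute s = j4: numerator = 8, denominator = 4 + j48.
|G(j4)| = |8| / |4 + j48| = 8 / 48.166 ≈ 0.1661.

|G(j4)| ≈ 0.1661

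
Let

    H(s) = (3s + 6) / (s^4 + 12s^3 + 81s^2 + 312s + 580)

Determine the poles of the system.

s = -4 ± 2j, -2 ± 5j

The poles are the roots of the denominator s^4 + 12s^3 + 81s^2 + 312s + 580 = 0.
No real roots exist; factor into two real quadratics: (s^2 + 8s + 20)(s^2 + 4s + 29) = 0.
Each quadratic gives a conjugate pair via the quadratic formula.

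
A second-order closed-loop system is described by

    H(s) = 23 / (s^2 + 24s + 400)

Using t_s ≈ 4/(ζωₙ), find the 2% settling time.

t_s ≈ 0.3333 s

Comparing s^2 + 24s + 400 to s^2 + 2ζωₙs + ωₙ²: ωₙ = 20 rad/s and ζ = 24/(2·20) = 0.6.
ζωₙ = 24/2 = 12, so t_s ≈ 4/(ζωₙ) = 4/12 ≈ 0.3333 s.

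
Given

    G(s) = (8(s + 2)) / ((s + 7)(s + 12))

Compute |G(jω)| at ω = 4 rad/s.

Substitute s = j4: numerator = 16 + j32, denominator = 68 + j76.
|G(j4)| = |16 + j32| / |68 + j76| = 35.777 / 101.98 ≈ 0.3508.

|G(j4)| ≈ 0.3508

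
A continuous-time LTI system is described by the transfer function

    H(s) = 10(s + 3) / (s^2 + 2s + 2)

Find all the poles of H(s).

The poles are the roots of the denominator s^2 + 2s + 2 = 0.
Using the quadratic formula: s = (-2 ± √(-4))/2 = -1 ± 1j.

s = -1 ± j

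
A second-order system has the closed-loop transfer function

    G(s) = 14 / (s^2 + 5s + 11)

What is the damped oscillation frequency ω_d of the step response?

ω_d ≈ 2.179 rad/s

Comparing s^2 + 5s + 11 to s^2 + 2ζωₙs + ωₙ²: ωₙ = √11 ≈ 3.317 rad/s and ζ = 5/(2·√11) ≈ 0.7538.
ζωₙ = 5/2 = 2.5, so ω_d = ωₙ√(1−ζ²) = √(ωₙ² − (ζωₙ)²) = √(11 − 2.5²) = √4.75 ≈ 2.179 rad/s.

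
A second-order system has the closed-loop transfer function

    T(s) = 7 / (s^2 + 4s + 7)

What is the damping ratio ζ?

Compare the denominator to the standard form s^2 + 2ζωₙs + ωₙ².
ωₙ² = 7, so ωₙ = √7 ≈ 2.646 rad/s.
2ζωₙ = 4, so ζ = 4/(2·√7) ≈ 0.7559.

ζ ≈ 0.7559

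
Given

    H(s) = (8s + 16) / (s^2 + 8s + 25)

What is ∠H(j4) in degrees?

At s = j4: numerator = 16 + j32, denominator = 9 + j32.
∠H = ∠num − ∠den = 63.435° − (74.291°) = -10.86°.

∠H(j4) ≈ -10.86°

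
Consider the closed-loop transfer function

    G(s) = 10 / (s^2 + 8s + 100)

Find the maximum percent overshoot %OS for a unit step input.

Comparing s^2 + 8s + 100 to s^2 + 2ζωₙs + ωₙ²: ωₙ = 10 rad/s and ζ = 8/(2·10) = 0.4.
%OS = 100·exp(−πζ/√(1−ζ²)) = 100·exp(−π·0.4/√(1−0.4²)) ≈ 25.4%.

%OS ≈ 25.4%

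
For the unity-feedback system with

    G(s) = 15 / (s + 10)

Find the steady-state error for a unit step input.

e_ss = 0.4000

G(s) has no poles at the origin.
This is a Type 0 system. Kp = lim_{s→0} G(s) = 15/10 = 3/2.
e_ss = 1/(1 + Kp) = 1/(1 + 3/2) = 2/5 ≈ 0.4000.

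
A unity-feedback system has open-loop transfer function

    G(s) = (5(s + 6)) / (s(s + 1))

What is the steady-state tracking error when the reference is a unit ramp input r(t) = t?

e_ss = 0.03333

G(s) has one pole at the origin.
This is a Type 1 system. Kv = lim_{s→0} s·G(s) = 30/1.
e_ss = 1/Kv = 1/(30) = 1/30 ≈ 0.03333.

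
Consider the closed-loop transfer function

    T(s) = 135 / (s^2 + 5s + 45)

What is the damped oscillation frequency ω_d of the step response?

Comparing s^2 + 5s + 45 to s^2 + 2ζωₙs + ωₙ²: ωₙ = √45 ≈ 6.708 rad/s and ζ = 5/(2·√45) ≈ 0.3727.
ζωₙ = 5/2 = 2.5, so ω_d = ωₙ√(1−ζ²) = √(ωₙ² − (ζωₙ)²) = √(45 − 2.5²) = √38.75 ≈ 6.225 rad/s.

ω_d ≈ 6.225 rad/s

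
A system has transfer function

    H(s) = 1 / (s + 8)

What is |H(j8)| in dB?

|H(j8)|_dB ≈ -21.1 dB

Substitute s = j8: numerator = 1, denominator = 8 + j8.
|H(j8)| = |1| / |8 + j8| = 1 / 11.314 ≈ 0.08839.
In decibels: 20·log₁₀(0.08839) ≈ -21.1 dB.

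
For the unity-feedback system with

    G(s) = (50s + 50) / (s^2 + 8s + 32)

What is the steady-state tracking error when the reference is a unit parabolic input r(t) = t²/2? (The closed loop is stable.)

e_ss = ∞

G(s) has no poles at the origin.
This is a Type 0 system; Ka = lim_{s→0} s^2·G(s) = 0, so the steady-state error for a parabola input is infinite.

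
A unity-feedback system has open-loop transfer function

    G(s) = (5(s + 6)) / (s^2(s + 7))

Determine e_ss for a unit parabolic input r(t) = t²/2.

G(s) has 2 poles at the origin.
This is a Type 2 system. Ka = lim_{s→0} s^2·G(s) = 30/7.
e_ss = 1/Ka = 1/(30/7) = 7/30 ≈ 0.2333.

e_ss = 0.2333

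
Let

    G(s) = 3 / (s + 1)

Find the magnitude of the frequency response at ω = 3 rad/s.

|G(j3)| ≈ 0.9487

Substitute s = j3: numerator = 3, denominator = 1 + j3.
|G(j3)| = |3| / |1 + j3| = 3 / 3.1623 ≈ 0.9487.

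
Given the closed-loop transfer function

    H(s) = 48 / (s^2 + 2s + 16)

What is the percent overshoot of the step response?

Comparing s^2 + 2s + 16 to s^2 + 2ζωₙs + ωₙ²: ωₙ = 4 rad/s and ζ = 2/(2·4) = 0.25.
%OS = 100·exp(−πζ/√(1−ζ²)) = 100·exp(−π·0.25/√(1−0.25²)) ≈ 44.4%.

%OS ≈ 44.4%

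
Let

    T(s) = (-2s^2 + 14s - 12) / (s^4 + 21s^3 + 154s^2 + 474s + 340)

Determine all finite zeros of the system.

Set the numerator to zero: -2s^2 + 14s - 12 = 0, i.e. -2·(s^2 - 7s + 6) = 0.
Factoring: (s - 1)(s - 6) = 0.

s = 1, 6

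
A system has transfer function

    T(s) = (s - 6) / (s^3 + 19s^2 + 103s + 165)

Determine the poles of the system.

The poles are the roots of the denominator s^3 + 19s^2 + 103s + 165 = 0.
Trying s = -3: the polynomial evaluates to 0, so (s + 3) is a factor.
Dividing out leaves s^2 + 16s + 55 = 0.
Factoring the quadratic: (s + 5)(s + 11) = 0.

s = -3, -5, -11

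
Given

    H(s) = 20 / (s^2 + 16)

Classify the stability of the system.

marginally stable

The denominator s^2 + 16 factors as (s^2 + 16), giving poles at s = ±4j.
Since the simple pole(s) at s = ±4j lie on the jω-axis with none in the right half-plane, the system is marginally stable.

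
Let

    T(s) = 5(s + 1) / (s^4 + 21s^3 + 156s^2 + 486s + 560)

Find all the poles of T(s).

s = -3 + j, -3 - j, -8, -7

The poles are the roots of the denominator s^4 + 21s^3 + 156s^2 + 486s + 560 = 0.
Trying s = -8: the polynomial evaluates to 0, so (s + 8) is a factor.
Dividing out leaves s^3 + 13s^2 + 52s + 70 = 0.
This factors further as (s^2 + 6s + 10)(s + 7) = 0.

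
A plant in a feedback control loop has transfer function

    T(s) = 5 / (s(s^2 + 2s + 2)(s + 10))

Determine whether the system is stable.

The poles can be read from the denominator factors: s = 0, -1 + j, -1 - j, -10.
Since the simple pole(s) at s = 0 lie on the jω-axis with none in the right half-plane, the system is marginally stable.

marginally stable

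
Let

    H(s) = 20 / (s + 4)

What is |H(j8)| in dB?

|H(j8)|_dB ≈ 6.99 dB

Substitute s = j8: numerator = 20, denominator = 4 + j8.
|H(j8)| = |20| / |4 + j8| = 20 / 8.9443 ≈ 2.236.
In decibels: 20·log₁₀(2.236) ≈ 6.99 dB.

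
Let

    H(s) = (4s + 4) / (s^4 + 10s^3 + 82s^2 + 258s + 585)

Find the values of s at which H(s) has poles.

s = -3 ± 6j, -2 ± 3j

The poles are the roots of the denominator s^4 + 10s^3 + 82s^2 + 258s + 585 = 0.
No real roots exist; factor into two real quadratics: (s^2 + 6s + 45)(s^2 + 4s + 13) = 0.
Each quadratic gives a conjugate pair via the quadratic formula.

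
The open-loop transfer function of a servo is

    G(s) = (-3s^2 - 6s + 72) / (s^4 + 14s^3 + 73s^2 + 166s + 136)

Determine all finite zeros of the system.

s = 4, -6

Set the numerator to zero: -3s^2 - 6s + 72 = 0, i.e. -3·(s^2 + 2s - 24) = 0.
Factoring: (s - 4)(s + 6) = 0.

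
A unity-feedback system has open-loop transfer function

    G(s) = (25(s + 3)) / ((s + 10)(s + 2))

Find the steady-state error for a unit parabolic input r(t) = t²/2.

e_ss = ∞

G(s) has no poles at the origin.
This is a Type 0 system; Ka = lim_{s→0} s^2·G(s) = 0, so the steady-state error for a parabola input is infinite.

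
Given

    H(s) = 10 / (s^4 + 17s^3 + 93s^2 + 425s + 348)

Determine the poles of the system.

The poles are the roots of the denominator s^4 + 17s^3 + 93s^2 + 425s + 348 = 0.
Trying s = -12: the polynomial evaluates to 0, so (s + 12) is a factor.
Dividing out leaves s^3 + 5s^2 + 33s + 29 = 0.
This factors further as (s^2 + 4s + 29)(s + 1) = 0.

s = -12, -2 + 5j, -2 - 5j, -1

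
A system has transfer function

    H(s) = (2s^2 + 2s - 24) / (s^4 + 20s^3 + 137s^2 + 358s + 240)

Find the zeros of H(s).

s = 3, -4

Set the numerator to zero: 2s^2 + 2s - 24 = 0, i.e. 2·(s^2 + s - 12) = 0.
Factoring: (s - 3)(s + 4) = 0.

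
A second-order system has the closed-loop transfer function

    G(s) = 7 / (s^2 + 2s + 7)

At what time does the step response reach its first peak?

Comparing s^2 + 2s + 7 to s^2 + 2ζωₙs + ωₙ²: ωₙ = √7 ≈ 2.646 rad/s and ζ = 2/(2·√7) ≈ 0.3780.
ζωₙ = 2/2 = 1, so ω_d = ωₙ√(1−ζ²) = √(ωₙ² − (ζωₙ)²) = √(7 − 1²) = √6 ≈ 2.449 rad/s.
t_p = π/ω_d = π/2.449 ≈ 1.283 s.

t_p ≈ 1.283 s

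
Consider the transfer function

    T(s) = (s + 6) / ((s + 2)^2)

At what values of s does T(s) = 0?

Set the numerator to zero: s + 6 = 0.
So s = -6.

s = -6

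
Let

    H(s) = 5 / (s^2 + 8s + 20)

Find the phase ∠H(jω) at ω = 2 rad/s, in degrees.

∠H(j2) ≈ -45°

At s = j2: numerator = 5, denominator = 16 + j16.
∠H = ∠num − ∠den = 0° − (45°) = -45°.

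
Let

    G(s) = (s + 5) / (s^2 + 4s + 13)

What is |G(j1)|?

|G(j1)| ≈ 0.4031

Substitute s = j1: numerator = 5 + j1, denominator = 12 + j4.
|G(j1)| = |5 + j1| / |12 + j4| = 5.0990 / 12.649 ≈ 0.4031.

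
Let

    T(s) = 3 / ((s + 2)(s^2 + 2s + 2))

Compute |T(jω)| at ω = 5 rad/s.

|T(j5)| ≈ 0.02221

Substitute s = j5: numerator = 3, denominator = -96 - j95.
|T(j5)| = |3| / |-96 - j95| = 3 / 135.06 ≈ 0.02221.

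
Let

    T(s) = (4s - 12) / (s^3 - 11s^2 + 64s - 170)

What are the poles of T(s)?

The poles are the roots of the denominator s^3 - 11s^2 + 64s - 170 = 0.
Trying s = 5: the polynomial evaluates to 0, so (s - 5) is a factor.
Dividing out leaves s^2 - 6s + 34 = 0.
The quadratic formula then gives s = 3 ± 5j.

s = 3 ± 5j, 5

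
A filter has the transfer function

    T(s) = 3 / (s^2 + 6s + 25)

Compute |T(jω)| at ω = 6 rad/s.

Substitute s = j6: numerator = 3, denominator = -11 + j36.
|T(j6)| = |3| / |-11 + j36| = 3 / 37.643 ≈ 0.07970.

|T(j6)| ≈ 0.07970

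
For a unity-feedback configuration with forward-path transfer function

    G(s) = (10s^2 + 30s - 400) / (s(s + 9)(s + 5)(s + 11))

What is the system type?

The denominator has 1 factor of s at the origin (free integrator), so this is a Type 1 system.

Type 1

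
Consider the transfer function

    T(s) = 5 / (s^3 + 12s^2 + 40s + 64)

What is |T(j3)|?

|T(j3)| ≈ 0.04860

Substitute s = j3: numerator = 5, denominator = -44 + j93.
|T(j3)| = |5| / |-44 + j93| = 5 / 102.88 ≈ 0.04860.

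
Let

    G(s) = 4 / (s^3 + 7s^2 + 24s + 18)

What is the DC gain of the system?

Set s = 0: G(0) = (4) / (18) = 2/9.

G(0) = 2/9 ≈ 0.2222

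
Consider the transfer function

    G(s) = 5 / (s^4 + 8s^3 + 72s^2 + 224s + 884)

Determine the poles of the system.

s = -3 ± 5j, -1 ± 5j

The poles are the roots of the denominator s^4 + 8s^3 + 72s^2 + 224s + 884 = 0.
No real roots exist; factor into two real quadratics: (s^2 + 6s + 34)(s^2 + 2s + 26) = 0.
Each quadratic gives a conjugate pair via the quadratic formula.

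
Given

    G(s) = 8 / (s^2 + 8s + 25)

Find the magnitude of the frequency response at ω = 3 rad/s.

Substitute s = j3: numerator = 8, denominator = 16 + j24.
|G(j3)| = |8| / |16 + j24| = 8 / 28.844 ≈ 0.2774.

|G(j3)| ≈ 0.2774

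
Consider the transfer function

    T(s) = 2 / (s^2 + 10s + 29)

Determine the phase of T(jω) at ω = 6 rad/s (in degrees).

At s = j6: numerator = 2, denominator = -7 + j60.
∠T = ∠num − ∠den = 0° − (96.654°) = -96.65°.

∠T(j6) ≈ -96.65°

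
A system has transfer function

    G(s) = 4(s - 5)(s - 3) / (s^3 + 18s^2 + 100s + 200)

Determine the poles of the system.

The poles are the roots of the denominator s^3 + 18s^2 + 100s + 200 = 0.
Trying s = -10: the polynomial evaluates to 0, so (s + 10) is a factor.
Dividing out leaves s^2 + 8s + 20 = 0.
The quadratic formula then gives s = -4 ± 2j.

s = -4 + 2j, -4 - 2j, -10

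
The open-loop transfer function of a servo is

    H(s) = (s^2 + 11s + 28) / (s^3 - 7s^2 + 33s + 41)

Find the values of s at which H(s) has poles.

s = 4 + 5j, 4 - 5j, -1

The poles are the roots of the denominator s^3 - 7s^2 + 33s + 41 = 0.
Trying s = -1: the polynomial evaluates to 0, so (s + 1) is a factor.
Dividing out leaves s^2 - 8s + 41 = 0.
The quadratic formula then gives s = 4 ± 5j.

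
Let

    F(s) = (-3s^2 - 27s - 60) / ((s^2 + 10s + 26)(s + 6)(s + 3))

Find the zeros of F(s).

s = -5, -4

Set the numerator to zero: -3s^2 - 27s - 60 = 0, i.e. -3·(s^2 + 9s + 20) = 0.
Factoring: (s + 5)(s + 4) = 0.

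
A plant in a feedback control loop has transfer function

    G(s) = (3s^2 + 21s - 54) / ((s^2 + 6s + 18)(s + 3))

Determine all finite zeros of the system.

Set the numerator to zero: 3s^2 + 21s - 54 = 0, i.e. 3·(s^2 + 7s - 18) = 0.
Factoring: (s - 2)(s + 9) = 0.

s = 2, -9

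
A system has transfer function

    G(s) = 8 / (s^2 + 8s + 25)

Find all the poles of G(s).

The poles are the roots of the denominator s^2 + 8s + 25 = 0.
Using the quadratic formula: s = (-8 ± √(-36))/2 = -4 ± 3j.

s = -4 ± 3j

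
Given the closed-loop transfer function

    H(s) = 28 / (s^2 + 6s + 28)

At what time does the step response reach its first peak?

Comparing s^2 + 6s + 28 to s^2 + 2ζωₙs + ωₙ²: ωₙ = √28 ≈ 5.292 rad/s and ζ = 6/(2·√28) ≈ 0.5669.
ζωₙ = 6/2 = 3, so ω_d = ωₙ√(1−ζ²) = √(ωₙ² − (ζωₙ)²) = √(28 − 3²) = √19 ≈ 4.359 rad/s.
t_p = π/ω_d = π/4.359 ≈ 0.7207 s.

t_p ≈ 0.7207 s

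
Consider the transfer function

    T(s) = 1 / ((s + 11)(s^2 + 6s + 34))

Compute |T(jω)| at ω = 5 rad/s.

Substitute s = j5: numerator = 1, denominator = -51 + j375.
|T(j5)| = |1| / |-51 + j375| = 1 / 378.45 ≈ 0.002642.

|T(j5)| ≈ 0.002642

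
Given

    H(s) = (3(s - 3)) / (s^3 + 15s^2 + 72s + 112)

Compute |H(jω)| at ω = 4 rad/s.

Substitute s = j4: numerator = -9 + j12, denominator = -128 + j224.
|H(j4)| = |-9 + j12| / |-128 + j224| = 15 / 257.99 ≈ 0.05814.

|H(j4)| ≈ 0.05814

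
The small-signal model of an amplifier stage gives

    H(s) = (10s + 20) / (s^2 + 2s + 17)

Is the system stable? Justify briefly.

The denominator s^2 + 2s + 17 factors as (s^2 + 2s + 17), giving poles at s = -1 ± 4j.
Since all poles lie strictly in the left half-plane, the system is stable.

stable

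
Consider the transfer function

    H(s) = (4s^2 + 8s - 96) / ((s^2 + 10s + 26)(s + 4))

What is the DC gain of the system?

Set s = 0: H(0) = (-96) / (104) = -12/13.

H(0) = -12/13 ≈ -0.9231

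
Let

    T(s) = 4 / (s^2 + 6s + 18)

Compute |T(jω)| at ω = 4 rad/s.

Substitute s = j4: numerator = 4, denominator = 2 + j24.
|T(j4)| = |4| / |2 + j24| = 4 / 24.083 ≈ 0.1661.

|T(j4)| ≈ 0.1661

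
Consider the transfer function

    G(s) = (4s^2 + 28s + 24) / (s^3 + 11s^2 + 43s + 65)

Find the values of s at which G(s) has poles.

The poles are the roots of the denominator s^3 + 11s^2 + 43s + 65 = 0.
Trying s = -5: the polynomial evaluates to 0, so (s + 5) is a factor.
Dividing out leaves s^2 + 6s + 13 = 0.
The quadratic formula then gives s = -3 ± 2j.

s = -3 ± 2j, -5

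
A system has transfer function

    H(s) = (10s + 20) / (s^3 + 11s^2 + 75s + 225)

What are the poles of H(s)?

s = -3 ± 6j, -5

The poles are the roots of the denominator s^3 + 11s^2 + 75s + 225 = 0.
Trying s = -5: the polynomial evaluates to 0, so (s + 5) is a factor.
Dividing out leaves s^2 + 6s + 45 = 0.
The quadratic formula then gives s = -3 ± 6j.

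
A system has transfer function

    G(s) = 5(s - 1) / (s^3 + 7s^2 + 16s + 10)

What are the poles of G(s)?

s = -3 + j, -3 - j, -1

The poles are the roots of the denominator s^3 + 7s^2 + 16s + 10 = 0.
Trying s = -1: the polynomial evaluates to 0, so (s + 1) is a factor.
Dividing out leaves s^2 + 6s + 10 = 0.
The quadratic formula then gives s = -3 ± 1j.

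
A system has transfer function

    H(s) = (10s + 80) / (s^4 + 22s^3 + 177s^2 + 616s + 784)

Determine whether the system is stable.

stable

The denominator s^4 + 22s^3 + 177s^2 + 616s + 784 factors as (s + 7)^2(s + 4)^2, giving poles at s = -7, -4, -7, -4.
Since all poles lie strictly in the left half-plane, the system is stable.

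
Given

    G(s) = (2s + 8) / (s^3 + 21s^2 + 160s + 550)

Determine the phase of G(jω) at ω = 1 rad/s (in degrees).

At s = j1: numerator = 8 + j2, denominator = 529 + j159.
∠G = ∠num − ∠den = 14.036° − (16.729°) = -2.693°.

∠G(j1) ≈ -2.693°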